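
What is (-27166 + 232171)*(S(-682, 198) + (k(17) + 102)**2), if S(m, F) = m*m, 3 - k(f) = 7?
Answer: 97321613640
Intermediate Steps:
k(f) = -4 (k(f) = 3 - 1*7 = 3 - 7 = -4)
S(m, F) = m**2
(-27166 + 232171)*(S(-682, 198) + (k(17) + 102)**2) = (-27166 + 232171)*((-682)**2 + (-4 + 102)**2) = 205005*(465124 + 98**2) = 205005*(465124 + 9604) = 205005*474728 = 97321613640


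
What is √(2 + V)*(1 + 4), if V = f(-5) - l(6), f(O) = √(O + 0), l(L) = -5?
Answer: 5*√(7 + I*√5) ≈ 13.392 + 2.0871*I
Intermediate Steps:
f(O) = √O
V = 5 + I*√5 (V = √(-5) - 1*(-5) = I*√5 + 5 = 5 + I*√5 ≈ 5.0 + 2.2361*I)
√(2 + V)*(1 + 4) = √(2 + (5 + I*√5))*(1 + 4) = √(7 + I*√5)*5 = 5*√(7 + I*√5)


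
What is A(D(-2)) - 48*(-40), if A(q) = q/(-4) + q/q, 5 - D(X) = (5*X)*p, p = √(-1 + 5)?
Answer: 7659/4 ≈ 1914.8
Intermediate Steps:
p = 2 (p = √4 = 2)
D(X) = 5 - 10*X (D(X) = 5 - 5*X*2 = 5 - 10*X)
A(q) = 1 - q/4 (A(q) = q*(-¼) + 1 = -q/4 + 1 = 1 - q/4)
A(D(-2)) - 48*(-40) = (1 - (5 - 10*(-2))/4) - 48*(-40) = (1 - (5 + 20)/4) + 1920 = (1 - ¼*25) + 1920 = (1 - 25/4) + 1920 = -21/4 + 1920 = 7659/4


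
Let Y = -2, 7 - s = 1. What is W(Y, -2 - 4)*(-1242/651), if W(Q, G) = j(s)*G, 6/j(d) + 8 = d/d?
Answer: -14904/1519 ≈ -9.8117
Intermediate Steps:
s = 6 (s = 7 - 1*1 = 7 - 1 = 6)
j(d) = -6/7 (j(d) = 6/(-8 + d/d) = 6/(-8 + 1) = 6/(-7) = 6*(-⅐) = -6/7)
W(Q, G) = -6*G/7
W(Y, -2 - 4)*(-1242/651) = (-6*(-2 - 4)/7)*(-1242/651) = (-6/7*(-6))*(-1242*1/651) = (36/7)*(-414/217) = -14904/1519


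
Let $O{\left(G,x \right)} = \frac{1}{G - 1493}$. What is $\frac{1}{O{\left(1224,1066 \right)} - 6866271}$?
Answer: $- \frac{269}{1847026900} \approx -1.4564 \cdot 10^{-7}$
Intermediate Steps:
$O{\left(G,x \right)} = \frac{1}{-1493 + G}$
$\frac{1}{O{\left(1224,1066 \right)} - 6866271} = \frac{1}{\frac{1}{-1493 + 1224} - 6866271} = \frac{1}{\frac{1}{-269} - 6866271} = \frac{1}{- \frac{1}{269} - 6866271} = \frac{1}{- \frac{1847026900}{269}} = - \frac{269}{1847026900}$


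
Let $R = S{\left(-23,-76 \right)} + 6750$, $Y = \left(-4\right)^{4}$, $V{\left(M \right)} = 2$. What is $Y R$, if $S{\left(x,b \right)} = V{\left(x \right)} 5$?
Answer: $1730560$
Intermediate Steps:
$Y = 256$
$S{\left(x,b \right)} = 10$ ($S{\left(x,b \right)} = 2 \cdot 5 = 10$)
$R = 6760$ ($R = 10 + 6750 = 6760$)
$Y R = 256 \cdot 6760 = 1730560$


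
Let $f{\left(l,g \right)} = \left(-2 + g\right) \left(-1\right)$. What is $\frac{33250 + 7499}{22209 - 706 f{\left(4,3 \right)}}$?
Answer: $\frac{40749}{22915} \approx 1.7783$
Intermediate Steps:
$f{\left(l,g \right)} = 2 - g$
$\frac{33250 + 7499}{22209 - 706 f{\left(4,3 \right)}} = \frac{33250 + 7499}{22209 - 706 \left(2 - 3\right)} = \frac{40749}{22209 - 706 \left(2 - 3\right)} = \frac{40749}{22209 - -706} = \frac{40749}{22209 + 706} = \frac{40749}{22915}$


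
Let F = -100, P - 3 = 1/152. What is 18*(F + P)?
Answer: -132687/76 ≈ -1745.9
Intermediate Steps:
P = 457/152 (P = 3 + 1/152 = 457/152 ≈ 3.0066)
18*(F + P) = 18*(-100 + 457/152) = 18*(-14743/152) = -132687/76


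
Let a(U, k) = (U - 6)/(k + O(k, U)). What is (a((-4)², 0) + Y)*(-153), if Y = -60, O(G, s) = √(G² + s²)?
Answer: 72675/8 ≈ 9084.4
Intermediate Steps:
a(U, k) = (-6 + U)/(k + √(U² + k²)) (a(U, k) = (U - 6)/(k + √(k² + U²)) = (-6 + U)/(k + √(U² + k²)))
(a((-4)², 0) + Y)*(-153) = ((-6 + (-4)²)/(0 + √(((-4)²)² + 0²)) - 60)*(-153) = ((-6 + 16)/(0 + √(16² + 0)) - 60)*(-153) = (10/(0 + √(256 + 0)) - 60)*(-153) = (10/(0 + √256) - 60)*(-153) = (10/(0 + 16) - 60)*(-153) = (10/16 - 60)*(-153) = ((1/16)*10 - 60)*(-153) = (5/8 - 60)*(-153) = -475/8*(-153) = 72675/8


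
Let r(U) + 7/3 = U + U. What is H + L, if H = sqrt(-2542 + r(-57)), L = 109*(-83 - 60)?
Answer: -15587 + 5*I*sqrt(957)/3 ≈ -15587.0 + 51.559*I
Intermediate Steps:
L = -15587 (L = 109*(-143) = -15587)
r(U) = -7/3 + 2*U (r(U) = -7/3 + (U + U) = -7/3 + 2*U)
H = 5*I*sqrt(957)/3 (H = sqrt(-2542 + (-7/3 + 2*(-57))) = sqrt(-2542 + (-7/3 - 114)) = sqrt(-2542 - 349/3) = sqrt(-7975/3) = 5*I*sqrt(957)/3 ≈ 51.559*I)
H + L = 5*I*sqrt(957)/3 - 15587 = -15587 + 5*I*sqrt(957)/3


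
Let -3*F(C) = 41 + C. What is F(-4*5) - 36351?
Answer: -36358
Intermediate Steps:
F(C) = -41/3 - C/3 (F(C) = -(41 + C)/3 = -41/3 - C/3)
F(-4*5) - 36351 = (-41/3 - (-4)*5/3) - 36351 = (-41/3 - 1/3*(-20)) - 36351 = (-41/3 + 20/3) - 36351 = -7 - 36351 = -36358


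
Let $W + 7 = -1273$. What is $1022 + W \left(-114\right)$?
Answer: $146942$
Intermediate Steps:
$W = -1280$ ($W = -7 - 1273 = -1280$)
$1022 + W \left(-114\right) = 1022 - -145920 = 1022 + 145920 = 146942$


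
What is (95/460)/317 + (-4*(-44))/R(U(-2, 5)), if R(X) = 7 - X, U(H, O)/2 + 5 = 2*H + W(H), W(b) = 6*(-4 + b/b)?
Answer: 5134023/1779004 ≈ 2.8859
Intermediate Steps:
W(b) = -18 (W(b) = 6*(-4 + 1) = 6*(-3) = -18)
U(H, O) = -46 + 4*H (U(H, O) = -10 + 2*(2*H - 18) = -10 + 2*(-18 + 2*H) = -10 + (-36 + 4*H) = -46 + 4*H)
(95/460)/317 + (-4*(-44))/R(U(-2, 5)) = (95/460)/317 + (-4*(-44))/(7 - (-46 + 4*(-2))) = (95*(1/460))*(1/317) + 176/(7 - (-46 - 8)) = (19/92)*(1/317) + 176/(7 - 1*(-54)) = 19/29164 + 176/(7 + 54) = 19/29164 + 176/61 = 5134023/1779004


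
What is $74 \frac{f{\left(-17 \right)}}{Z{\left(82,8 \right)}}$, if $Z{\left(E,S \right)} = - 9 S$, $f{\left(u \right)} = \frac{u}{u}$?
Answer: $- \frac{37}{36} \approx -1.0278$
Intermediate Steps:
$f{\left(u \right)} = 1$
$74 \frac{f{\left(-17 \right)}}{Z{\left(82,8 \right)}} = 74 \cdot 1 \frac{1}{\left(-9\right) 8} = 74 \cdot 1 \frac{1}{-72} = 74 \cdot 1 \left(- \frac{1}{72}\right) = 74 \left(- \frac{1}{72}\right) = - \frac{37}{36}$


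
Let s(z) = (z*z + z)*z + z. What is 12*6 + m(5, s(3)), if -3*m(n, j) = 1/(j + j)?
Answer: 16847/234 ≈ 71.996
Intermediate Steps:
s(z) = z + z*(z + z²) (s(z) = (z² + z)*z + z = (z + z²)*z + z = z*(z + z²) + z = z + z*(z + z²))
m(n, j) = -1/(6*j) (m(n, j) = -1/(3*(j + j)) = -1/(2*j)/3 = -1/(6*j))
12*6 + m(5, s(3)) = 12*6 - 1/(3*(1 + 3 + 3²))/6 = 72 - 1/(3*(1 + 3 + 9))/6 = 72 - 1/(6*(3*13)) = 72 - ⅙/39 = 72 - ⅙*1/39 = 72 - 1/234 = 16847/234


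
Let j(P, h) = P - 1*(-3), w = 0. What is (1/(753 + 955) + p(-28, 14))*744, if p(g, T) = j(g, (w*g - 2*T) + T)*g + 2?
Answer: 223017162/427 ≈ 5.2229e+5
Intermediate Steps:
j(P, h) = 3 + P (j(P, h) = P + 3 = 3 + P)
p(g, T) = 2 + g*(3 + g) (p(g, T) = (3 + g)*g + 2 = g*(3 + g) + 2 = 2 + g*(3 + g))
(1/(753 + 955) + p(-28, 14))*744 = (1/(753 + 955) + (2 - 28*(3 - 28)))*744 = (1/1708 + (2 - 28*(-25)))*744 = (1/1708 + (2 + 700))*744 = (1/1708 + 702)*744 = (1199017/1708)*744 = 223017162/427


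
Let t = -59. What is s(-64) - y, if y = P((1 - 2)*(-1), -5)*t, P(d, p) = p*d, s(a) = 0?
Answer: -295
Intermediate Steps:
P(d, p) = d*p
y = 295 (y = (((1 - 2)*(-1))*(-5))*(-59) = (-1*(-1)*(-5))*(-59) = (1*(-5))*(-59) = -5*(-59) = 295)
s(-64) - y = 0 - 1*295 = 0 - 295 = -295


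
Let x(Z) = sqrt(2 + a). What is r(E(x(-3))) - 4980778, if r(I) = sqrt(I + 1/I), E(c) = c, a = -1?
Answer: -4980778 + sqrt(2) ≈ -4.9808e+6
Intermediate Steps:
x(Z) = 1 (x(Z) = sqrt(2 - 1) = sqrt(1) = 1)
r(E(x(-3))) - 4980778 = sqrt(1 + 1/1) - 4980778 = sqrt(1 + 1) - 4980778 = sqrt(2) - 4980778 = -4980778 + sqrt(2)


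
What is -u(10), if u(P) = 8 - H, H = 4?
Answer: -4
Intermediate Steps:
u(P) = 4 (u(P) = 8 - 1*4 = 8 - 4 = 4)
-u(10) = -1*4 = -4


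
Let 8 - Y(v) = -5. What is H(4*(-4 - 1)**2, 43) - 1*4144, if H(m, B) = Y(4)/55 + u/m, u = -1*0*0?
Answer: -227907/55 ≈ -4143.8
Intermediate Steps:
u = 0 (u = 0*0 = 0)
Y(v) = 13 (Y(v) = 8 - 1*(-5) = 8 + 5 = 13)
H(m, B) = 13/55 (H(m, B) = 13/55 + 0/m = 13*(1/55) + 0 = 13/55 + 0 = 13/55)
H(4*(-4 - 1)**2, 43) - 1*4144 = 13/55 - 1*4144 = 13/55 - 4144 = -227907/55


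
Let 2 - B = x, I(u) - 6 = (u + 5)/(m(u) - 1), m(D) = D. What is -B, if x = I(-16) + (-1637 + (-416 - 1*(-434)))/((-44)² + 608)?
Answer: 173453/43248 ≈ 4.0107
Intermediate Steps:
I(u) = 6 + (5 + u)/(-1 + u) (I(u) = 6 + (u + 5)/(u - 1) = 6 + (5 + u)/(-1 + u))
x = 259949/43248 (x = (-1 + 7*(-16))/(-1 - 16) + (-1637 + (-416 - 1*(-434)))/((-44)² + 608) = (-1 - 112)/(-17) + (-1637 + (-416 + 434))/(1936 + 608) = -1/17*(-113) + (-1637 + 18)/2544 = 113/17 - 1619*1/2544 = 113/17 - 1619/2544 = 259949/43248 ≈ 6.0107)
B = -173453/43248 (B = 2 - 1*259949/43248 = 2 - 259949/43248 = -173453/43248 ≈ -4.0107)
-B = -1*(-173453/43248) = 173453/43248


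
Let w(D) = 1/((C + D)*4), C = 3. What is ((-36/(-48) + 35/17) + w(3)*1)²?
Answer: 1352569/166464 ≈ 8.1253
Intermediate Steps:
w(D) = 1/(12 + 4*D) (w(D) = 1/((3 + D)*4) = 1/(12 + 4*D))
((-36/(-48) + 35/17) + w(3)*1)² = ((-36/(-48) + 35/17) + (1/(4*(3 + 3)))*1)² = ((-36*(-1/48) + 35*(1/17)) + ((¼)/6)*1)² = ((¾ + 35/17) + ((¼)*(⅙))*1)² = (191/68 + (1/24)*1)² = (191/68 + 1/24)² = (1163/408)² = 1352569/166464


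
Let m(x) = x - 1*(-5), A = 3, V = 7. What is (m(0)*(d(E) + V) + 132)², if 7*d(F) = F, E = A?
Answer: 1401856/49 ≈ 28609.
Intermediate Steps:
E = 3
m(x) = 5 + x (m(x) = x + 5 = 5 + x)
d(F) = F/7
(m(0)*(d(E) + V) + 132)² = ((5 + 0)*((⅐)*3 + 7) + 132)² = (5*(3/7 + 7) + 132)² = (5*(52/7) + 132)² = (260/7 + 132)² = (1184/7)² = 1401856/49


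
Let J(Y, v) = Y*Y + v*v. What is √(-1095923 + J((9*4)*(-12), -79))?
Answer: I*√903058 ≈ 950.29*I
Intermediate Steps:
J(Y, v) = Y² + v²
√(-1095923 + J((9*4)*(-12), -79)) = √(-1095923 + (((9*4)*(-12))² + (-79)²)) = √(-1095923 + ((36*(-12))² + 6241)) = √(-1095923 + ((-432)² + 6241)) = √(-1095923 + (186624 + 6241)) = √(-1095923 + 192865) = √(-903058) = I*√903058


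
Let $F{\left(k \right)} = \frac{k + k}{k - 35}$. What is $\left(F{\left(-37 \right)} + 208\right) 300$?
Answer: $\frac{188125}{3} \approx 62708.0$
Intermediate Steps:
$F{\left(k \right)} = \frac{2 k}{-35 + k}$
$\left(F{\left(-37 \right)} + 208\right) 300 = \left(2 \left(-37\right) \frac{1}{-35 - 37} + 208\right) 300 = \left(2 \left(-37\right) \frac{1}{-72} + 208\right) 300 = \left(2 \left(-37\right) \left(- \frac{1}{72}\right) + 208\right) 300 = \left(\frac{37}{36} + 208\right) 300 = \frac{7525}{36} \cdot 300 = \frac{188125}{3}$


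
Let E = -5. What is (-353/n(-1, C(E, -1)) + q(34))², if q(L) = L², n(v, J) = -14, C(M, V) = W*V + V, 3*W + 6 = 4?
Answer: 273472369/196 ≈ 1.3953e+6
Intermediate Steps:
W = -⅔ (W = -2 + (⅓)*4 = -2 + 4/3 = -⅔ ≈ -0.66667)
C(M, V) = V/3 (C(M, V) = -2*V/3 + V = V/3)
(-353/n(-1, C(E, -1)) + q(34))² = (-353/(-14) + 34²)² = (-353*(-1/14) + 1156)² = (353/14 + 1156)² = (16537/14)² = 273472369/196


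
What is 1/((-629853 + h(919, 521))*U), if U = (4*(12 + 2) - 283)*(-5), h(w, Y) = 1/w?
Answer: -919/656977618310 ≈ -1.3988e-9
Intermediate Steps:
U = 1135 (U = (4*14 - 283)*(-5) = (56 - 283)*(-5) = -227*(-5) = 1135)
1/((-629853 + h(919, 521))*U) = 1/(-629853 + 1/919*1135) = (1/1135)/(-629853 + 1/919) = (1/1135)/(-578834906/919) = -919/578834906*1/1135 = -919/656977618310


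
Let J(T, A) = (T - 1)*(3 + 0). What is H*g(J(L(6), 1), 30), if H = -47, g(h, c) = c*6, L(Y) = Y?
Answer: -8460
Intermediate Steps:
J(T, A) = -3 + 3*T (J(T, A) = (-1 + T)*3 = -3 + 3*T)
g(h, c) = 6*c
H*g(J(L(6), 1), 30) = -282*30 = -47*180 = -8460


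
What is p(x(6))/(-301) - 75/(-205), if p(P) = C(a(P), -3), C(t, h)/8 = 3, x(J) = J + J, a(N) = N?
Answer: 3531/12341 ≈ 0.28612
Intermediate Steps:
x(J) = 2*J
C(t, h) = 24 (C(t, h) = 8*3 = 24)
p(P) = 24
p(x(6))/(-301) - 75/(-205) = 24/(-301) - 75/(-205) = 24*(-1/301) - 75*(-1/205) = -24/301 + 15/41 = 3531/12341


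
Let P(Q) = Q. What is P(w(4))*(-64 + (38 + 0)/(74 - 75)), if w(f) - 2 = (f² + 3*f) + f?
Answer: -3468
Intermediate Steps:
w(f) = 2 + f² + 4*f (w(f) = 2 + ((f² + 3*f) + f) = 2 + (f² + 4*f) = 2 + f² + 4*f)
P(w(4))*(-64 + (38 + 0)/(74 - 75)) = (2 + 4² + 4*4)*(-64 + (38 + 0)/(74 - 75)) = (2 + 16 + 16)*(-64 + 38/(-1)) = 34*(-64 + 38*(-1)) = 34*(-64 - 38) = 34*(-102) = -3468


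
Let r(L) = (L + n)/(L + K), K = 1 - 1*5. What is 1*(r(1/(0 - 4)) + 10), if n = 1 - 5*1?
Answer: 11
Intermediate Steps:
K = -4 (K = 1 - 5 = -4)
n = -4 (n = 1 - 5 = -4)
r(L) = 1 (r(L) = (L - 4)/(L - 4) = (-4 + L)/(-4 + L) = 1)
1*(r(1/(0 - 4)) + 10) = 1*(1 + 10) = 1*11 = 11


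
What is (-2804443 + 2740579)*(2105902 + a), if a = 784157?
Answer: -184570727976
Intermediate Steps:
(-2804443 + 2740579)*(2105902 + a) = (-2804443 + 2740579)*(2105902 + 784157) = -63864*2890059 = -184570727976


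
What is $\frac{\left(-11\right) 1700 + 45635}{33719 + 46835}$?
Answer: $\frac{26935}{80554} \approx 0.33437$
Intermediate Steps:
$\frac{\left(-11\right) 1700 + 45635}{33719 + 46835} = \frac{-18700 + 45635}{80554} = 26935 \cdot \frac{1}{80554} = \frac{26935}{80554}$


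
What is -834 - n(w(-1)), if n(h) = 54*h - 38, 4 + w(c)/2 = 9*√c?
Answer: -364 - 972*I ≈ -364.0 - 972.0*I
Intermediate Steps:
w(c) = -8 + 18*√c (w(c) = -8 + 2*(9*√c) = -8 + 18*√c)
n(h) = -38 + 54*h
-834 - n(w(-1)) = -834 - (-38 + 54*(-8 + 18*√(-1))) = -834 - (-38 + 54*(-8 + 18*I)) = -834 - (-38 + (-432 + 972*I)) = -834 - (-470 + 972*I) = -834 + (470 - 972*I) = -364 - 972*I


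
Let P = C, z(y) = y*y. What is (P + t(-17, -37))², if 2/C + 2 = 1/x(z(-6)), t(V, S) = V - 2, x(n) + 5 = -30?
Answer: 2013561/5041 ≈ 399.44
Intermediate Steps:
z(y) = y²
x(n) = -35 (x(n) = -5 - 30 = -35)
t(V, S) = -2 + V
C = -70/71 (C = 2/(-2 + 1/(-35)) = 2/(-2 - 1/35) = 2/(-71/35) = 2*(-35/71) = -70/71 ≈ -0.98592)
P = -70/71 ≈ -0.98592
(P + t(-17, -37))² = (-70/71 + (-2 - 17))² = (-70/71 - 19)² = (-1419/71)² = 2013561/5041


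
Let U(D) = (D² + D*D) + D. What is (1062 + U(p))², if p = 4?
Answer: 1205604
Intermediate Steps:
U(D) = D + 2*D² (U(D) = (D² + D²) + D = 2*D² + D = D + 2*D²)
(1062 + U(p))² = (1062 + 4*(1 + 2*4))² = (1062 + 4*(1 + 8))² = (1062 + 4*9)² = (1062 + 36)² = 1098² = 1205604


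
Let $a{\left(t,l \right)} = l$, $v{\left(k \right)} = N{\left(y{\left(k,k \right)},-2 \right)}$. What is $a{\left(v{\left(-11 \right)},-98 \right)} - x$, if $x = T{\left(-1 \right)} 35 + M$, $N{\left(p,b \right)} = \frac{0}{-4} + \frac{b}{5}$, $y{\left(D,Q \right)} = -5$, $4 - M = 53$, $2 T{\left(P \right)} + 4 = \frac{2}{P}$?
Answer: $56$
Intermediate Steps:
$T{\left(P \right)} = -2 + \frac{1}{P}$ ($T{\left(P \right)} = -2 + \frac{2 \frac{1}{P}}{2} = -2 + \frac{1}{P}$)
$M = -49$ ($M = 4 - 53 = -49$)
$N{\left(p,b \right)} = \frac{b}{5}$ ($N{\left(p,b \right)} = 0 \left(- \frac{1}{4}\right) + b \frac{1}{5} = 0 + \frac{b}{5} = \frac{b}{5}$)
$v{\left(k \right)} = - \frac{2}{5}$ ($v{\left(k \right)} = \frac{1}{5} \left(-2\right) = - \frac{2}{5}$)
$x = -154$ ($x = \left(-2 + \frac{1}{-1}\right) 35 - 49 = \left(-2 - 1\right) 35 - 49 = \left(-3\right) 35 - 49 = -105 - 49 = -154$)
$a{\left(v{\left(-11 \right)},-98 \right)} - x = -98 - -154 = -98 + 154 = 56$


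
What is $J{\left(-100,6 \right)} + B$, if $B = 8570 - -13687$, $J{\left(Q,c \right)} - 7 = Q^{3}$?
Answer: $-977736$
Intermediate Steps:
$J{\left(Q,c \right)} = 7 + Q^{3}$
$B = 22257$ ($B = 8570 + 13687 = 22257$)
$J{\left(-100,6 \right)} + B = \left(7 + \left(-100\right)^{3}\right) + 22257 = \left(7 - 1000000\right) + 22257 = -999993 + 22257 = -977736$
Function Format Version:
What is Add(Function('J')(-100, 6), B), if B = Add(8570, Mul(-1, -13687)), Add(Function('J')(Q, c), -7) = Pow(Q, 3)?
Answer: -977736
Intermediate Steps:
Function('J')(Q, c) = Add(7, Pow(Q, 3))
B = 22257 (B = Add(8570, 13687) = 22257)
Add(Function('J')(-100, 6), B) = Add(Add(7, Pow(-100, 3)), 22257) = Add(Add(7, -1000000), 22257) = Add(-999993, 22257) = -977736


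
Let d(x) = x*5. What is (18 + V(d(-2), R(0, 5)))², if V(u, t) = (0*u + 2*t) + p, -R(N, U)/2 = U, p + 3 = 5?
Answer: 0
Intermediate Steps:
p = 2 (p = -3 + 5 = 2)
R(N, U) = -2*U
d(x) = 5*x
V(u, t) = 2 + 2*t (V(u, t) = (0*u + 2*t) + 2 = (0 + 2*t) + 2 = 2*t + 2 = 2 + 2*t)
(18 + V(d(-2), R(0, 5)))² = (18 + (2 + 2*(-2*5)))² = (18 + (2 + 2*(-10)))² = (18 + (2 - 20))² = (18 - 18)² = 0² = 0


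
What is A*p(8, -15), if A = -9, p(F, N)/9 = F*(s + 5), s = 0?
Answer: -3240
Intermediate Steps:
p(F, N) = 45*F (p(F, N) = 9*(F*(0 + 5)) = 9*(F*5) = 9*(5*F) = 45*F)
A*p(8, -15) = -405*8 = -9*360 = -3240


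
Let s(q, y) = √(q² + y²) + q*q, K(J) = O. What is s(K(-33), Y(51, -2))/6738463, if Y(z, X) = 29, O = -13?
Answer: 169/6738463 + √1010/6738463 ≈ 2.9796e-5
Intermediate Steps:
K(J) = -13
s(q, y) = q² + √(q² + y²) (s(q, y) = √(q² + y²) + q² = q² + √(q² + y²))
s(K(-33), Y(51, -2))/6738463 = ((-13)² + √((-13)² + 29²))/6738463 = (169 + √(169 + 841))*(1/6738463) = (169 + √1010)*(1/6738463) = 169/6738463 + √1010/6738463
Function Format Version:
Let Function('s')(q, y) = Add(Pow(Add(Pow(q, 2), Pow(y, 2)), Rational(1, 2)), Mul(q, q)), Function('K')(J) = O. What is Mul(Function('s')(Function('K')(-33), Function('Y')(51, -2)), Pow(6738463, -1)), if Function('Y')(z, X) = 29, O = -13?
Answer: Add(Rational(169, 6738463), Mul(Rational(1, 6738463), Pow(1010, Rational(1, 2)))) ≈ 2.9796e-5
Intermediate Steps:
Function('K')(J) = -13
Function('s')(q, y) = Add(Pow(q, 2), Pow(Add(Pow(q, 2), Pow(y, 2)), Rational(1, 2))) (Function('s')(q, y) = Add(Pow(Add(Pow(q, 2), Pow(y, 2)), Rational(1, 2)), Pow(q, 2)) = Add(Pow(q, 2), Pow(Add(Pow(q, 2), Pow(y, 2)), Rational(1, 2))))
Mul(Function('s')(Function('K')(-33), Function('Y')(51, -2)), Pow(6738463, -1)) = Mul(Add(Pow(-13, 2), Pow(Add(Pow(-13, 2), Pow(29, 2)), Rational(1, 2))), Pow(6738463, -1)) = Mul(Add(169, Pow(Add(169, 841), Rational(1, 2))), Rational(1, 6738463)) = Mul(Add(169, Pow(1010, Rational(1, 2))), Rational(1, 6738463)) = Add(Rational(169, 6738463), Mul(Rational(1, 6738463), Pow(1010, Rational(1, 2))))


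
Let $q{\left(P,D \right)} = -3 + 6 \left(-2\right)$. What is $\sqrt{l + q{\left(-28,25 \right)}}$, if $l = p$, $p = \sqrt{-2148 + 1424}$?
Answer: $\sqrt{-15 + 2 i \sqrt{181}} \approx 2.8112 + 4.7857 i$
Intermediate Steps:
$p = 2 i \sqrt{181}$ ($p = \sqrt{-724} = 2 i \sqrt{181} \approx 26.907 i$)
$l = 2 i \sqrt{181} \approx 26.907 i$
$q{\left(P,D \right)} = -15$ ($q{\left(P,D \right)} = -3 - 12 = -15$)
$\sqrt{l + q{\left(-28,25 \right)}} = \sqrt{2 i \sqrt{181} - 15} = \sqrt{-15 + 2 i \sqrt{181}}$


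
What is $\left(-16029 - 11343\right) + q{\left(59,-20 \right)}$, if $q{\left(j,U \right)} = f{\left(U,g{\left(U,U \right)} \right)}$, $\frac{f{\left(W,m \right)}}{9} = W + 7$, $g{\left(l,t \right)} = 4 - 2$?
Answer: $-27489$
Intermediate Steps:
$g{\left(l,t \right)} = 2$
$f{\left(W,m \right)} = 63 + 9 W$ ($f{\left(W,m \right)} = 9 \left(W + 7\right) = 9 \left(7 + W\right) = 63 + 9 W$)
$q{\left(j,U \right)} = 63 + 9 U$
$\left(-16029 - 11343\right) + q{\left(59,-20 \right)} = \left(-16029 - 11343\right) + \left(63 + 9 \left(-20\right)\right) = -27372 + \left(63 - 180\right) = -27372 - 117 = -27489$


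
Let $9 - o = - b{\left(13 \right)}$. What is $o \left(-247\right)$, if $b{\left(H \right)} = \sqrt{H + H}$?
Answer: $-2223 - 247 \sqrt{26} \approx -3482.5$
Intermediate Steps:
$b{\left(H \right)} = \sqrt{2} \sqrt{H}$ ($b{\left(H \right)} = \sqrt{2 H} = \sqrt{2} \sqrt{H}$)
$o = 9 + \sqrt{26}$ ($o = 9 - - \sqrt{2} \sqrt{13} = 9 - - \sqrt{26} = 9 + \sqrt{26} \approx 14.099$)
$o \left(-247\right) = \left(9 + \sqrt{26}\right) \left(-247\right) = -2223 - 247 \sqrt{26}$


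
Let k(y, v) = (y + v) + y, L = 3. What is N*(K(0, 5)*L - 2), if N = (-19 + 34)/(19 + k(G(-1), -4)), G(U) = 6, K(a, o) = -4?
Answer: -70/9 ≈ -7.7778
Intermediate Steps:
k(y, v) = v + 2*y (k(y, v) = (v + y) + y = v + 2*y)
N = 5/9 (N = (-19 + 34)/(19 + (-4 + 2*6)) = 15/(19 + (-4 + 12)) = 15/(19 + 8) = 15/27 = 15*(1/27) = 5/9 ≈ 0.55556)
N*(K(0, 5)*L - 2) = 5*(-4*3 - 2)/9 = 5*(-12 - 2)/9 = (5/9)*(-14) = -70/9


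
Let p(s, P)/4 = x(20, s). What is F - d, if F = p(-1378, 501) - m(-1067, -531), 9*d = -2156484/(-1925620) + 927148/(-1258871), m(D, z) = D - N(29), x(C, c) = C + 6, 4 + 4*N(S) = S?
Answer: 25683092145692851/21816964575180 ≈ 1177.2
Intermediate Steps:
N(S) = -1 + S/4
x(C, c) = 6 + C
p(s, P) = 104 (p(s, P) = 4*(6 + 20) = 4*26 = 104)
m(D, z) = -25/4 + D (m(D, z) = D - (-1 + (1/4)*29) = D - (-1 + 29/4) = D - 1*25/4 = D - 25/4 = -25/4 + D)
d = 232350109451/5454241143795 (d = (-2156484/(-1925620) + 927148/(-1258871))/9 = (-2156484*(-1/1925620) + 927148*(-1/1258871))/9 = (539121/481405 - 927148/1258871)/9 = (1/9)*(232350109451/606026793755) = 232350109451/5454241143795 ≈ 0.042600)
F = 4709/4 (F = 104 - (-25/4 - 1067) = 104 - 1*(-4293/4) = 104 + 4293/4 = 4709/4 ≈ 1177.3)
F - d = 4709/4 - 1*232350109451/5454241143795 = 4709/4 - 232350109451/5454241143795 = 25683092145692851/21816964575180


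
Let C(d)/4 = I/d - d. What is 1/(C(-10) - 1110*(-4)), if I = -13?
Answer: 5/22426 ≈ 0.00022296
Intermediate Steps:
C(d) = -52/d - 4*d (C(d) = 4*(-13/d - d) = 4*(-d - 13/d) = -52/d - 4*d)
1/(C(-10) - 1110*(-4)) = 1/((-52/(-10) - 4*(-10)) - 1110*(-4)) = 1/((-52*(-⅒) + 40) - 111*(-40)) = 1/((26/5 + 40) + 4440) = 1/(226/5 + 4440) = 1/(22426/5) = 5/22426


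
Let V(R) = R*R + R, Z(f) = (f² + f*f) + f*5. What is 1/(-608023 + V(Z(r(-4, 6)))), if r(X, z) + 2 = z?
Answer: -1/605267 ≈ -1.6522e-6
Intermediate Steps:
r(X, z) = -2 + z
Z(f) = 2*f² + 5*f (Z(f) = (f² + f²) + 5*f = 2*f² + 5*f)
V(R) = R + R² (V(R) = R² + R = R + R²)
1/(-608023 + V(Z(r(-4, 6)))) = 1/(-608023 + ((-2 + 6)*(5 + 2*(-2 + 6)))*(1 + (-2 + 6)*(5 + 2*(-2 + 6)))) = 1/(-608023 + (4*(5 + 2*4))*(1 + 4*(5 + 2*4))) = 1/(-608023 + (4*(5 + 8))*(1 + 4*(5 + 8))) = 1/(-608023 + (4*13)*(1 + 4*13)) = 1/(-608023 + 52*(1 + 52)) = 1/(-608023 + 52*53) = 1/(-608023 + 2756) = 1/(-605267) = -1/605267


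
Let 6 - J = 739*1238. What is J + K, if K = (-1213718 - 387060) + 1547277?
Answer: -968377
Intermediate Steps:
J = -914876 (J = 6 - 739*1238 = 6 - 1*914882 = 6 - 914882 = -914876)
K = -53501 (K = -1600778 + 1547277 = -53501)
J + K = -914876 - 53501 = -968377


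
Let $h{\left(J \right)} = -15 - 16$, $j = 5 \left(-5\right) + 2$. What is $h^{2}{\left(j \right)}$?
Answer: $961$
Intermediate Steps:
$j = -23$ ($j = -25 + 2 = -23$)
$h{\left(J \right)} = -31$ ($h{\left(J \right)} = -15 - 16 = -31$)
$h^{2}{\left(j \right)} = \left(-31\right)^{2} = 961$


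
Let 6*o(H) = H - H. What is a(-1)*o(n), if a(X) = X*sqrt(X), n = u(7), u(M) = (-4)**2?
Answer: 0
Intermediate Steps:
u(M) = 16
n = 16
a(X) = X**(3/2)
o(H) = 0 (o(H) = (H - H)/6 = (1/6)*0 = 0)
a(-1)*o(n) = (-1)**(3/2)*0 = -I*0 = 0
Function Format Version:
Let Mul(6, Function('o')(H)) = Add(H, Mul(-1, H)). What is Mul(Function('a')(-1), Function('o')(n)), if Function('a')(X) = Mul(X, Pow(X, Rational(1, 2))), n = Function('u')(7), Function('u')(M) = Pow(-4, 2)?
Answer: 0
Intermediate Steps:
Function('u')(M) = 16
n = 16
Function('a')(X) = Pow(X, Rational(3, 2))
Function('o')(H) = 0 (Function('o')(H) = Mul(Rational(1, 6), Add(H, Mul(-1, H))) = Mul(Rational(1, 6), 0) = 0)
Mul(Function('a')(-1), Function('o')(n)) = Mul(Pow(-1, Rational(3, 2)), 0) = Mul(Mul(-1, I), 0) = 0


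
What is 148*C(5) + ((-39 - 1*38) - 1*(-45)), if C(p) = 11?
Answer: 1596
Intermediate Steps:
148*C(5) + ((-39 - 1*38) - 1*(-45)) = 148*11 + ((-39 - 1*38) - 1*(-45)) = 1628 + ((-39 - 38) + 45) = 1628 + (-77 + 45) = 1628 - 32 = 1596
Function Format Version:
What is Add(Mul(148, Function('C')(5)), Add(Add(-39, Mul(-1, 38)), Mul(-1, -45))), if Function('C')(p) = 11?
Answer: 1596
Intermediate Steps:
Add(Mul(148, Function('C')(5)), Add(Add(-39, Mul(-1, 38)), Mul(-1, -45))) = Add(Mul(148, 11), Add(Add(-39, Mul(-1, 38)), Mul(-1, -45))) = Add(1628, Add(Add(-39, -38), 45)) = Add(1628, Add(-77, 45)) = Add(1628, -32) = 1596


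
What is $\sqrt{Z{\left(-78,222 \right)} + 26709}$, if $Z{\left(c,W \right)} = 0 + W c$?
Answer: $\sqrt{9393} \approx 96.917$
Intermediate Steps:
$Z{\left(c,W \right)} = W c$
$\sqrt{Z{\left(-78,222 \right)} + 26709} = \sqrt{222 \left(-78\right) + 26709} = \sqrt{-17316 + 26709} = \sqrt{9393}$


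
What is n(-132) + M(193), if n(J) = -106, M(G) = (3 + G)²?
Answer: 38310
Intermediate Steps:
n(-132) + M(193) = -106 + (3 + 193)² = -106 + 196² = -106 + 38416 = 38310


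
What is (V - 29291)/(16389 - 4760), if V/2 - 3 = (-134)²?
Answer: 6627/11629 ≈ 0.56987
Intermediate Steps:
V = 35918 (V = 6 + 2*(-134)² = 6 + 2*17956 = 6 + 35912 = 35918)
(V - 29291)/(16389 - 4760) = (35918 - 29291)/(16389 - 4760) = 6627/11629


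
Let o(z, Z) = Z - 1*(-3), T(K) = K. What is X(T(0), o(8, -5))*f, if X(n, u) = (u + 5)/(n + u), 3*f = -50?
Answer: 25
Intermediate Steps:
o(z, Z) = 3 + Z (o(z, Z) = Z + 3 = 3 + Z)
f = -50/3 (f = (1/3)*(-50) = -50/3 ≈ -16.667)
X(n, u) = (5 + u)/(n + u)
X(T(0), o(8, -5))*f = ((5 + (3 - 5))/(0 + (3 - 5)))*(-50/3) = ((5 - 2)/(0 - 2))*(-50/3) = (3/(-2))*(-50/3) = -1/2*3*(-50/3) = -3/2*(-50/3) = 25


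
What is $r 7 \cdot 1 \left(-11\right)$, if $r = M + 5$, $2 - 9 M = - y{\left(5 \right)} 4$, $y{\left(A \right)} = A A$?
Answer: $- \frac{3773}{3} \approx -1257.7$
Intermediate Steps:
$y{\left(A \right)} = A^{2}$
$M = \frac{34}{3}$ ($M = \frac{2}{9} - \frac{- 5^{2} \cdot 4}{9} = \frac{2}{9} - \frac{\left(-1\right) 25 \cdot 4}{9} = \frac{2}{9} - \frac{\left(-25\right) 4}{9} = \frac{2}{9} - - \frac{100}{9} = \frac{2}{9} + \frac{100}{9} = \frac{34}{3} \approx 11.333$)
$r = \frac{49}{3}$ ($r = \frac{34}{3} + 5 = \frac{49}{3} \approx 16.333$)
$r 7 \cdot 1 \left(-11\right) = \frac{49 \cdot 7 \cdot 1}{3} \left(-11\right) = \frac{49}{3} \cdot 7 \left(-11\right) = \frac{343}{3} \left(-11\right) = - \frac{3773}{3}$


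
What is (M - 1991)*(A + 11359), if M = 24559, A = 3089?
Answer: 326062464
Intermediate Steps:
(M - 1991)*(A + 11359) = (24559 - 1991)*(3089 + 11359) = 22568*14448 = 326062464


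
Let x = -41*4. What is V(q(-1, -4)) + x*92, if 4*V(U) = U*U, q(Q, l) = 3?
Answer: -60343/4 ≈ -15086.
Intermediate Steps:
x = -164
V(U) = U**2/4 (V(U) = (U*U)/4 = U**2/4)
V(q(-1, -4)) + x*92 = (1/4)*3**2 - 164*92 = (1/4)*9 - 15088 = 9/4 - 15088 = -60343/4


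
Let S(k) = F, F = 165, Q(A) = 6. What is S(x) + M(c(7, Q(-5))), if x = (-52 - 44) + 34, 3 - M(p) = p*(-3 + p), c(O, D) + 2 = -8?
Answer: 38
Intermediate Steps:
c(O, D) = -10 (c(O, D) = -2 - 8 = -10)
M(p) = 3 - p*(-3 + p)
x = -62 (x = -96 + 34 = -62)
S(k) = 165
S(x) + M(c(7, Q(-5))) = 165 + (3 - 1*(-10)**2 + 3*(-10)) = 165 + (3 - 1*100 - 30) = 165 + (3 - 100 - 30) = 165 - 127 = 38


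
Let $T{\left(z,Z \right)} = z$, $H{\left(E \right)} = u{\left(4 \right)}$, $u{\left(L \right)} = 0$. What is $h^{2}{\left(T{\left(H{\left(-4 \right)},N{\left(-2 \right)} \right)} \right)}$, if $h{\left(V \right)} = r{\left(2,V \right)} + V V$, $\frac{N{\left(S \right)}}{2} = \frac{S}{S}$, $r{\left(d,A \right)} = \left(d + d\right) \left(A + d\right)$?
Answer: $64$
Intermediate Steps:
$H{\left(E \right)} = 0$
$r{\left(d,A \right)} = 2 d \left(A + d\right)$
$N{\left(S \right)} = 2$ ($N{\left(S \right)} = 2 \frac{S}{S} = 2 \cdot 1 = 2$)
$h{\left(V \right)} = 8 + V^{2} + 4 V$ ($h{\left(V \right)} = 2 \cdot 2 \left(V + 2\right) + V V = 2 \cdot 2 \left(2 + V\right) + V^{2} = \left(8 + 4 V\right) + V^{2} = 8 + V^{2} + 4 V$)
$h^{2}{\left(T{\left(H{\left(-4 \right)},N{\left(-2 \right)} \right)} \right)} = \left(8 + 0^{2} + 4 \cdot 0\right)^{2} = \left(8 + 0 + 0\right)^{2} = 8^{2} = 64$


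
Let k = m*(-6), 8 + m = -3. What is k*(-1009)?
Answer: -66594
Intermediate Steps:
m = -11 (m = -8 - 3 = -11)
k = 66 (k = -11*(-6) = 66)
k*(-1009) = 66*(-1009) = -66594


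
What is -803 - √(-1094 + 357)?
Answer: -803 - I*√737 ≈ -803.0 - 27.148*I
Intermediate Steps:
-803 - √(-1094 + 357) = -803 - √(-737) = -803 - I*√737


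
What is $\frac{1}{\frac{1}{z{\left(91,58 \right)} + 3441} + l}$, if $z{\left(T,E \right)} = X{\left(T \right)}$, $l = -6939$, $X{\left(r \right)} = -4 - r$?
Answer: $- \frac{3346}{23217893} \approx -0.00014411$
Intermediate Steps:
$z{\left(T,E \right)} = -4 - T$
$\frac{1}{\frac{1}{z{\left(91,58 \right)} + 3441} + l} = \frac{1}{\frac{1}{\left(-4 - 91\right) + 3441} - 6939} = \frac{1}{\frac{1}{-95 + 3441} - 6939} = \frac{1}{\frac{1}{3346} - 6939} = \frac{1}{- \frac{23217893}{3346}} = - \frac{3346}{23217893}$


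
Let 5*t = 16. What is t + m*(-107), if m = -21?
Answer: 11251/5 ≈ 2250.2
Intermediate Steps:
t = 16/5 (t = (⅕)*16 = 16/5 ≈ 3.2000)
t + m*(-107) = 16/5 - 21*(-107) = 16/5 + 2247 = 11251/5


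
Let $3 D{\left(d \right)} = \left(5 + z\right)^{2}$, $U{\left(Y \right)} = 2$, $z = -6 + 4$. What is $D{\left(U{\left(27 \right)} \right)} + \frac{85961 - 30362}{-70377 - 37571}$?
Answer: $\frac{268245}{107948} \approx 2.4849$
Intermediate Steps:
$z = -2$
$D{\left(d \right)} = 3$ ($D{\left(d \right)} = \frac{\left(5 - 2\right)^{2}}{3} = \frac{3^{2}}{3} = \frac{1}{3} \cdot 9 = 3$)
$D{\left(U{\left(27 \right)} \right)} + \frac{85961 - 30362}{-70377 - 37571} = 3 + \frac{85961 - 30362}{-70377 - 37571} = 3 + \frac{55599}{-107948} = 3 + 55599 \left(- \frac{1}{107948}\right) = 3 - \frac{55599}{107948} = \frac{268245}{107948}$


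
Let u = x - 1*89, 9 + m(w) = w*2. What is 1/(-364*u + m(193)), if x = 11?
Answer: 1/28769 ≈ 3.4760e-5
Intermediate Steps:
m(w) = -9 + 2*w (m(w) = -9 + w*2 = -9 + 2*w)
u = -78 (u = 11 - 1*89 = 11 - 89 = -78)
1/(-364*u + m(193)) = 1/(-364*(-78) + (-9 + 2*193)) = 1/(28392 + (-9 + 386)) = 1/(28392 + 377) = 1/28769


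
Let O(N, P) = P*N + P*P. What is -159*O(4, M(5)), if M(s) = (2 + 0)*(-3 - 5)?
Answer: -30528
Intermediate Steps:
M(s) = -16 (M(s) = 2*(-8) = -16)
O(N, P) = P**2 + N*P (O(N, P) = N*P + P**2 = P**2 + N*P)
-159*O(4, M(5)) = -(-2544)*(4 - 16) = -(-2544)*(-12) = -159*192 = -30528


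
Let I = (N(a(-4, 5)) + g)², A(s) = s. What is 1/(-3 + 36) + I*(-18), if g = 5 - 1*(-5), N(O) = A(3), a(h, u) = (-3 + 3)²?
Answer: -100385/33 ≈ -3042.0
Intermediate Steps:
a(h, u) = 0 (a(h, u) = 0² = 0)
N(O) = 3
g = 10 (g = 5 + 5 = 10)
I = 169 (I = (3 + 10)² = 13² = 169)
1/(-3 + 36) + I*(-18) = 1/(-3 + 36) + 169*(-18) = 1/33 - 3042 = -100385/33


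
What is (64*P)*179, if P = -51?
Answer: -584256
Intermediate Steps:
(64*P)*179 = (64*(-51))*179 = -3264*179 = -584256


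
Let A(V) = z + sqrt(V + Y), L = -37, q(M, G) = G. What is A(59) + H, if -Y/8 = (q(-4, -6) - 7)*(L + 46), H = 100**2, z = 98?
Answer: 10098 + sqrt(995) ≈ 10130.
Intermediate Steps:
H = 10000
Y = 936 (Y = -8*(-6 - 7)*(-37 + 46) = -(-104)*9 = -8*(-117) = 936)
A(V) = 98 + sqrt(936 + V) (A(V) = 98 + sqrt(V + 936) = 98 + sqrt(936 + V))
A(59) + H = (98 + sqrt(936 + 59)) + 10000 = (98 + sqrt(995)) + 10000 = 10098 + sqrt(995)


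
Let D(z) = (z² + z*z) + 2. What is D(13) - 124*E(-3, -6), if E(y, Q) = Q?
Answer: 1084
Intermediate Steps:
D(z) = 2 + 2*z² (D(z) = (z² + z²) + 2 = 2*z² + 2 = 2 + 2*z²)
D(13) - 124*E(-3, -6) = (2 + 2*13²) - 124*(-6) = (2 + 2*169) + 744 = (2 + 338) + 744 = 340 + 744 = 1084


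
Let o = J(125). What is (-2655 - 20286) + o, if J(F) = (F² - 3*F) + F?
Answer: -7566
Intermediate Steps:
J(F) = F² - 2*F
o = 15375 (o = 125*(-2 + 125) = 125*123 = 15375)
(-2655 - 20286) + o = (-2655 - 20286) + 15375 = -22941 + 15375 = -7566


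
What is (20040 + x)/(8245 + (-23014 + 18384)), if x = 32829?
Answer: 17623/1205 ≈ 14.625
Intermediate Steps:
(20040 + x)/(8245 + (-23014 + 18384)) = (20040 + 32829)/(8245 + (-23014 + 18384)) = 52869/(8245 - 4630) = 52869/3615 = 52869*(1/3615) = 17623/1205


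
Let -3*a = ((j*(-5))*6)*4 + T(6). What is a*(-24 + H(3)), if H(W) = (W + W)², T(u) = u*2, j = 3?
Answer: 1392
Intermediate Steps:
T(u) = 2*u
a = 116 (a = -(((3*(-5))*6)*4 + 2*6)/3 = -(-15*6*4 + 12)/3 = -(-90*4 + 12)/3 = -(-360 + 12)/3 = -⅓*(-348) = 116)
H(W) = 4*W² (H(W) = (2*W)² = 4*W²)
a*(-24 + H(3)) = 116*(-24 + 4*3²) = 116*(-24 + 4*9) = 116*(-24 + 36) = 116*12 = 1392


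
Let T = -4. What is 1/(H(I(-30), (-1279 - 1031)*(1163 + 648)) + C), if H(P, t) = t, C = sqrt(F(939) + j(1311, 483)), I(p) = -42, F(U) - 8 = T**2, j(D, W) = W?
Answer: -1394470/5833639742531 - 13*sqrt(3)/17500919227593 ≈ -2.3904e-7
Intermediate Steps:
F(U) = 24 (F(U) = 8 + (-4)**2 = 8 + 16 = 24)
C = 13*sqrt(3) (C = sqrt(24 + 483) = sqrt(507) = 13*sqrt(3) ≈ 22.517)
1/(H(I(-30), (-1279 - 1031)*(1163 + 648)) + C) = 1/((-1279 - 1031)*(1163 + 648) + 13*sqrt(3)) = 1/(-2310*1811 + 13*sqrt(3)) = 1/(-4183410 + 13*sqrt(3))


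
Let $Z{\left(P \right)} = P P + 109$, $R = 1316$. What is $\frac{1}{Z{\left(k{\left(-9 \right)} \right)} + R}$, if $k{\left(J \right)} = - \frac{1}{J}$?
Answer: $\frac{81}{115426} \approx 0.00070175$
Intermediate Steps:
$Z{\left(P \right)} = 109 + P^{2}$ ($Z{\left(P \right)} = P^{2} + 109 = 109 + P^{2}$)
$\frac{1}{Z{\left(k{\left(-9 \right)} \right)} + R} = \frac{1}{\left(109 + \left(- \frac{1}{-9}\right)^{2}\right) + 1316} = \frac{1}{\left(109 + \left(\left(-1\right) \left(- \frac{1}{9}\right)\right)^{2}\right) + 1316} = \frac{1}{\left(109 + \left(\frac{1}{9}\right)^{2}\right) + 1316} = \frac{1}{\left(109 + \frac{1}{81}\right) + 1316} = \frac{1}{\frac{8830}{81} + 1316} = \frac{1}{\frac{115426}{81}} = \frac{81}{115426}$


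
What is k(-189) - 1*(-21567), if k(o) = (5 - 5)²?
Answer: 21567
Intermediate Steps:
k(o) = 0 (k(o) = 0² = 0)
k(-189) - 1*(-21567) = 0 - 1*(-21567) = 0 + 21567 = 21567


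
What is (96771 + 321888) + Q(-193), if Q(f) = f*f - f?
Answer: 456101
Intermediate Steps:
Q(f) = f**2 - f
(96771 + 321888) + Q(-193) = (96771 + 321888) - 193*(-1 - 193) = 418659 - 193*(-194) = 418659 + 37442 = 456101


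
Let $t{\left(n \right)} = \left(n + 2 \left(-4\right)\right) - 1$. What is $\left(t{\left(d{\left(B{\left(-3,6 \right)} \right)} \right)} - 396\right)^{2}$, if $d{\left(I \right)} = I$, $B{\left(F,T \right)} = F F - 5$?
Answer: $160801$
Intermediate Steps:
$B{\left(F,T \right)} = -5 + F^{2}$ ($B{\left(F,T \right)} = F^{2} - 5 = -5 + F^{2}$)
$t{\left(n \right)} = -9 + n$ ($t{\left(n \right)} = \left(n - 8\right) - 1 = \left(-8 + n\right) - 1 = -9 + n$)
$\left(t{\left(d{\left(B{\left(-3,6 \right)} \right)} \right)} - 396\right)^{2} = \left(\left(-9 - \left(5 - \left(-3\right)^{2}\right)\right) - 396\right)^{2} = \left(\left(-9 + \left(-5 + 9\right)\right) - 396\right)^{2} = \left(\left(-9 + 4\right) - 396\right)^{2} = \left(-5 - 396\right)^{2} = \left(-401\right)^{2} = 160801$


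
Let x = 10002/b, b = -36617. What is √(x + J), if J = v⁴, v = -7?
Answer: √3218905815055/36617 ≈ 48.997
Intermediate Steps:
x = -10002/36617 (x = 10002/(-36617) = 10002*(-1/36617) = -10002/36617 ≈ -0.27315)
J = 2401 (J = (-7)⁴ = 2401)
√(x + J) = √(-10002/36617 + 2401) = √(87907415/36617) = √3218905815055/36617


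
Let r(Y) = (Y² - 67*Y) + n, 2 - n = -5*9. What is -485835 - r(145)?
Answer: -497192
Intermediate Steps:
n = 47 (n = 2 - (-5)*9 = 2 - 1*(-45) = 2 + 45 = 47)
r(Y) = 47 + Y² - 67*Y (r(Y) = (Y² - 67*Y) + 47 = 47 + Y² - 67*Y)
-485835 - r(145) = -485835 - (47 + 145² - 67*145) = -485835 - (47 + 21025 - 9715) = -485835 - 1*11357 = -485835 - 11357 = -497192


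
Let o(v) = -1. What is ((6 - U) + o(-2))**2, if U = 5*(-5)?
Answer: 900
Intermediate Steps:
U = -25
((6 - U) + o(-2))**2 = ((6 - 1*(-25)) - 1)**2 = ((6 + 25) - 1)**2 = (31 - 1)**2 = 30**2 = 900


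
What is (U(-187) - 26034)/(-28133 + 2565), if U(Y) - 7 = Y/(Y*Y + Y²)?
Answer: 9734099/9562432 ≈ 1.0180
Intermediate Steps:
U(Y) = 7 + 1/(2*Y) (U(Y) = 7 + Y/(Y*Y + Y²) = 7 + Y/(Y² + Y²) = 7 + Y/((2*Y²)) = 7 + Y*(1/(2*Y²)) = 7 + 1/(2*Y))
(U(-187) - 26034)/(-28133 + 2565) = ((7 + (½)/(-187)) - 26034)/(-28133 + 2565) = ((7 + (½)*(-1/187)) - 26034)/(-25568) = ((7 - 1/374) - 26034)*(-1/25568) = (2617/374 - 26034)*(-1/25568) = -9734099/374*(-1/25568) = 9734099/9562432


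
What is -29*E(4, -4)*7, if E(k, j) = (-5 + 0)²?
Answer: -5075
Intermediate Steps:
E(k, j) = 25 (E(k, j) = (-5)² = 25)
-29*E(4, -4)*7 = -29*25*7 = -725*7 = -5075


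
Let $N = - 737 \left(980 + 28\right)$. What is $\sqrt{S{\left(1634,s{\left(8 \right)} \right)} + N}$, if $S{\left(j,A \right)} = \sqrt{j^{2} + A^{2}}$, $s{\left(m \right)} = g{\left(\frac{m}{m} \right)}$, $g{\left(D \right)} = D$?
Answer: $\sqrt{-742896 + \sqrt{2669957}} \approx 860.97 i$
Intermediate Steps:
$s{\left(m \right)} = 1$ ($s{\left(m \right)} = \frac{m}{m} = 1$)
$S{\left(j,A \right)} = \sqrt{A^{2} + j^{2}}$
$N = -742896$ ($N = \left(-737\right) 1008 = -742896$)
$\sqrt{S{\left(1634,s{\left(8 \right)} \right)} + N} = \sqrt{\sqrt{1^{2} + 1634^{2}} - 742896} = \sqrt{\sqrt{1 + 2669956} - 742896} = \sqrt{\sqrt{2669957} - 742896} = \sqrt{-742896 + \sqrt{2669957}}$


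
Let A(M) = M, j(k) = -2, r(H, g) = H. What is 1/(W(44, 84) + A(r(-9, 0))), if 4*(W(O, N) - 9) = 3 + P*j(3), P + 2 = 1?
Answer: ⅘ ≈ 0.80000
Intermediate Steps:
P = -1 (P = -2 + 1 = -1)
W(O, N) = 41/4 (W(O, N) = 9 + (3 - 1*(-2))/4 = 9 + (3 + 2)/4 = 9 + (¼)*5 = 9 + 5/4 = 41/4)
1/(W(44, 84) + A(r(-9, 0))) = 1/(41/4 - 9) = 1/(5/4) = ⅘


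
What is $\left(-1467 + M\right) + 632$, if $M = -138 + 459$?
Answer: $-514$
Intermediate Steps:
$M = 321$
$\left(-1467 + M\right) + 632 = \left(-1467 + 321\right) + 632 = -1146 + 632 = -514$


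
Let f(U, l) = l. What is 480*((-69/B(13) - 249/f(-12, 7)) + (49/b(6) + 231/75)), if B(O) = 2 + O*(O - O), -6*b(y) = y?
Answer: -1948656/35 ≈ -55676.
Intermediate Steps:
b(y) = -y/6
B(O) = 2 (B(O) = 2 + O*0 = 2 + 0 = 2)
480*((-69/B(13) - 249/f(-12, 7)) + (49/b(6) + 231/75)) = 480*((-69/2 - 249/7) + (49/((-1/6*6)) + 231/75)) = 480*((-69*1/2 - 249*1/7) + (49/(-1) + 231*(1/75))) = 480*((-69/2 - 249/7) + (49*(-1) + 77/25)) = 480*(-981/14 + (-49 + 77/25)) = 480*(-981/14 - 1148/25) = 480*(-40597/350) = -1948656/35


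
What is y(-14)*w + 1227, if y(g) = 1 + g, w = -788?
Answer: 11471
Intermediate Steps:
y(-14)*w + 1227 = (1 - 14)*(-788) + 1227 = -13*(-788) + 1227 = 10244 + 1227 = 11471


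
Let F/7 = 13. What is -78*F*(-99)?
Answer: 702702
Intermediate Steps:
F = 91 (F = 7*13 = 91)
-78*F*(-99) = -78*91*(-99) = -7098*(-99) = 702702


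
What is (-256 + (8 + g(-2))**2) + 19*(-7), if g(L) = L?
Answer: -353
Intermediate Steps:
(-256 + (8 + g(-2))**2) + 19*(-7) = (-256 + (8 - 2)**2) + 19*(-7) = (-256 + 6**2) - 133 = (-256 + 36) - 133 = -220 - 133 = -353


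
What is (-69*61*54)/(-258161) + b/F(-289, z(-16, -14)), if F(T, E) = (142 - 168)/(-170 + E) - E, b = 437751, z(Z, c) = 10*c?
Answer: 17521521627123/5605449793 ≈ 3125.8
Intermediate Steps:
F(T, E) = -E - 26/(-170 + E) (F(T, E) = -26/(-170 + E) - E = -E - 26/(-170 + E))
(-69*61*54)/(-258161) + b/F(-289, z(-16, -14)) = (-69*61*54)/(-258161) + 437751/(((-26 - (10*(-14))**2 + 170*(10*(-14)))/(-170 + 10*(-14)))) = -4209*54*(-1/258161) + 437751/(((-26 - 1*(-140)**2 + 170*(-140))/(-170 - 140))) = -227286*(-1/258161) + 437751/(((-26 - 1*19600 - 23800)/(-310))) = 227286/258161 + 437751/((-(-26 - 19600 - 23800)/310)) = 227286/258161 + 437751/((-1/310*(-43426))) = 227286/258161 + 437751/(21713/155) = 227286/258161 + 437751*(155/21713) = 227286/258161 + 67851405/21713 = 17521521627123/5605449793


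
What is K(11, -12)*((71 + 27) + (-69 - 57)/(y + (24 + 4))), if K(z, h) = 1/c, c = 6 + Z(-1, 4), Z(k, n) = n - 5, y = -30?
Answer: 161/5 ≈ 32.200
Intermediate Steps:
Z(k, n) = -5 + n
c = 5 (c = 6 + (-5 + 4) = 6 - 1 = 5)
K(z, h) = 1/5
K(11, -12)*((71 + 27) + (-69 - 57)/(y + (24 + 4))) = ((71 + 27) + (-69 - 57)/(-30 + (24 + 4)))/5 = (98 - 126/(-30 + 28))/5 = (98 - 126/(-2))/5 = (98 - 126*(-1/2))/5 = (98 + 63)/5 = (1/5)*161 = 161/5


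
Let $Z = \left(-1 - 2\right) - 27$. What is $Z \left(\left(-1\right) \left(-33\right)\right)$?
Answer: $-990$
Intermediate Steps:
$Z = -30$ ($Z = -3 - 27 = -30$)
$Z \left(\left(-1\right) \left(-33\right)\right) = - 30 \left(\left(-1\right) \left(-33\right)\right) = \left(-30\right) 33 = -990$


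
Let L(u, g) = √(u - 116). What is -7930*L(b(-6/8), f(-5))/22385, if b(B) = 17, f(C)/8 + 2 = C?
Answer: -4758*I*√11/4477 ≈ -3.5248*I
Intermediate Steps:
f(C) = -16 + 8*C
L(u, g) = √(-116 + u)
-7930*L(b(-6/8), f(-5))/22385 = -7930*√(-116 + 17)/22385 = -7930*3*I*√11/22385 = -4758*I*√11/4477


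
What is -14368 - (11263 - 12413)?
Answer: -13218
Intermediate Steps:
-14368 - (11263 - 12413) = -14368 - 1*(-1150) = -14368 + 1150 = -13218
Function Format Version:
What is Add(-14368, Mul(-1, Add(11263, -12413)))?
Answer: -13218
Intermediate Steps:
Add(-14368, Mul(-1, Add(11263, -12413))) = Add(-14368, Mul(-1, -1150)) = Add(-14368, 1150) = -13218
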